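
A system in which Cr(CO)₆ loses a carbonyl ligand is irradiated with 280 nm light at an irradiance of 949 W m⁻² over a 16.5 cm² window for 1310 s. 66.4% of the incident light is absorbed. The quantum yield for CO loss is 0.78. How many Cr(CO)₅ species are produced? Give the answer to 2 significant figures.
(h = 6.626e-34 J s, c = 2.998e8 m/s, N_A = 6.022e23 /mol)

1.5e21 species

Photon energy at 280 nm: hc/λ = (6.626e-34)(2.998e8)/(280e-9) = 7.095e-19 J.
Energy delivered: (949 W m⁻²)(16.5e-4 m²)(1310 s) = 2051 J.
Photons incident: 2051 / 7.095e-19 = 2.891e21, i.e. 2.891e21/6.022e23 = 0.004801 mol.
Photons absorbed: 0.664 × 0.004801 = 0.003188 mol.
Product: Φ × n_abs = 0.78 × 0.003188 = 0.002487 mol.
As a count: 0.002487 × 6.022e23 = 1.5e21.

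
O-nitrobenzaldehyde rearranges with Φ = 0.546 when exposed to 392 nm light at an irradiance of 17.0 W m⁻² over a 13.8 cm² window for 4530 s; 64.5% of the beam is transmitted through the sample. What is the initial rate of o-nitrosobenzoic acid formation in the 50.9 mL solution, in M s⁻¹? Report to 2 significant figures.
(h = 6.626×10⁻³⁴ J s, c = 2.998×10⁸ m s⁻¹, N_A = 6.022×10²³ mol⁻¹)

Photon energy at 392 nm: hc/λ = (6.626×10⁻³⁴)(2.998×10⁸)/(392×10⁻⁹) = 5.068×10⁻¹⁹ J.
Energy delivered: (17.0 W m⁻²)(13.8×10⁻⁴ m²)(4530 s) = 106.3 J.
Photons incident: 106.3 / 5.068×10⁻¹⁹ = 2.097×10²⁰, i.e. 2.097×10²⁰/6.022×10²³ = 3.482×10⁻⁴ mol.
Fraction absorbed: 1 − 64.5/100 = 0.3550.
Photons absorbed: 0.3550 × 3.482×10⁻⁴ = 1.236×10⁻⁴ mol.
Product formed: 0.546 × 1.236×10⁻⁴ = 6.749×10⁻⁵ mol.
Rate: 6.749×10⁻⁵ mol / (4530 s × 0.0509 L) = 2.9×10⁻⁷ M s⁻¹.

2.9×10⁻⁷ M s⁻¹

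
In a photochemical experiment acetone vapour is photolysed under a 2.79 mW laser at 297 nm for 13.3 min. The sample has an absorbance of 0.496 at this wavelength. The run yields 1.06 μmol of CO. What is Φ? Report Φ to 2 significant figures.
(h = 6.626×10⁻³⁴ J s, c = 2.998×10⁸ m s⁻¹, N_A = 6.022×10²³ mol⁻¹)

Product: 1.06 μmol = 1.06×10⁻⁶ mol.
Photon energy at 297 nm: hc/λ = (6.626×10⁻³⁴)(2.998×10⁸)/(297×10⁻⁹) = 6.688×10⁻¹⁹ J.
Energy delivered: (2.79 mW)(798 s) = 2.226 J.
Photons incident: 2.226 / 6.688×10⁻¹⁹ = 3.328×10¹⁸, i.e. 3.328×10¹⁸/6.022×10²³ = 5.526×10⁻⁶ mol.
Fraction absorbed: 1 − 10^(−0.496) = 0.6808.
Photons absorbed: 0.6808 × 5.526×10⁻⁶ = 3.762×10⁻⁶ mol.
Φ = 1.06×10⁻⁶ mol / 3.762×10⁻⁶ mol photons = 0.28.

Φ = 0.28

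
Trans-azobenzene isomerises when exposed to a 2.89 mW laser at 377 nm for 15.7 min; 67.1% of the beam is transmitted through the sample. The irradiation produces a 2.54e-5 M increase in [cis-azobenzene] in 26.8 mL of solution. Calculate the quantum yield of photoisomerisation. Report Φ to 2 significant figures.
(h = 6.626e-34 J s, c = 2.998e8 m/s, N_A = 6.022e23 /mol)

Φ = 0.24

Product: (2.54e-5 M)(0.0268 L) = 6.807e-7 mol.
Photon energy at 377 nm: hc/λ = (6.626e-34)(2.998e8)/(377e-9) = 5.269e-19 J.
Energy delivered: (2.89 mW)(942 s) = 2.722 J.
Photons incident: 2.722 / 5.269e-19 = 5.166e18, i.e. 5.166e18/6.022e23 = 8.579e-6 mol.
Fraction absorbed: 1 − 67.1/100 = 0.3290.
Photons absorbed: 0.3290 × 8.579e-6 = 2.822e-6 mol.
Φ = 6.807e-7 mol / 2.822e-6 mol photons = 0.24.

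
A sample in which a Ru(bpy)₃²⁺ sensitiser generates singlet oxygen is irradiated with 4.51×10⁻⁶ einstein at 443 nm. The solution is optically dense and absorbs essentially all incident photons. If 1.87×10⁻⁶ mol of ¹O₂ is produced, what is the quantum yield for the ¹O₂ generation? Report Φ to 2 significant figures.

Φ = 0.41

Φ = 1.87×10⁻⁶ mol / 4.51×10⁻⁶ mol photons = 0.41.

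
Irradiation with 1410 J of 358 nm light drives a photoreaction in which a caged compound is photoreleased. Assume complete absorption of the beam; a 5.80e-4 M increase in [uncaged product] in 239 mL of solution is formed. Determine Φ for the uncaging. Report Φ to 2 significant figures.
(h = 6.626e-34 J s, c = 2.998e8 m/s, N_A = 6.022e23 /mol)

Φ = 0.033

Product: (5.80e-4 M)(0.239 L) = 1.386e-4 mol.
Photon energy at 358 nm: hc/λ = (6.626e-34)(2.998e8)/(358e-9) = 5.549e-19 J.
Photons incident: 1410 / 5.549e-19 = 2.541e21, i.e. 2.541e21/6.022e23 = 0.004220 mol.
Φ = 1.386e-4 mol / 0.004220 mol photons = 0.033.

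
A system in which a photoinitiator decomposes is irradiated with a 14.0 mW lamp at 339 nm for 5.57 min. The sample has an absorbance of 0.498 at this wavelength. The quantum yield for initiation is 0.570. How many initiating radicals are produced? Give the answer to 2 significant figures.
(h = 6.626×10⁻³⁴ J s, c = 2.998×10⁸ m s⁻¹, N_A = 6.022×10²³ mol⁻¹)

Photon energy at 339 nm: hc/λ = (6.626×10⁻³⁴)(2.998×10⁸)/(339×10⁻⁹) = 5.860×10⁻¹⁹ J.
Energy delivered: (14.0 mW)(334.2 s) = 4.679 J.
Photons incident: 4.679 / 5.860×10⁻¹⁹ = 7.985×10¹⁸, i.e. 7.985×10¹⁸/6.022×10²³ = 1.326×10⁻⁵ mol.
Fraction absorbed: 1 − 10^(−0.498) = 0.6823.
Photons absorbed: 0.6823 × 1.326×10⁻⁵ = 9.047×10⁻⁶ mol.
Product: Φ × n_abs = 0.570 × 9.047×10⁻⁶ = 5.157×10⁻⁶ mol.
As a count: 5.157×10⁻⁶ × 6.022×10²³ = 3.1×10¹⁸.

3.1×10¹⁸ initiating radicals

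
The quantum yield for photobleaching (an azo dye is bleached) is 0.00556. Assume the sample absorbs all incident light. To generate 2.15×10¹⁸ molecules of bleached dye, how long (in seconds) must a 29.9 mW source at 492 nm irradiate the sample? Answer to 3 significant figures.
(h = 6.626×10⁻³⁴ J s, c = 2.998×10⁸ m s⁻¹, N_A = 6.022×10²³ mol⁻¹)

t ≈ 5220 s

Product: 2.15×10¹⁸ / 6.022×10²³ = 3.570×10⁻⁶ mol.
Photons that must be absorbed: 3.570×10⁻⁶ / 0.00556 = 6.421×10⁻⁴ mol.
Photon energy: hc/λ = 4.038×10⁻¹⁹ J; per mole, 2.432×10⁵ J mol⁻¹.
Energy required: 6.421×10⁻⁴ × 2.432×10⁵ = 156.2 J.
Time: 156.2 J / 0.0299 W = 5220 s.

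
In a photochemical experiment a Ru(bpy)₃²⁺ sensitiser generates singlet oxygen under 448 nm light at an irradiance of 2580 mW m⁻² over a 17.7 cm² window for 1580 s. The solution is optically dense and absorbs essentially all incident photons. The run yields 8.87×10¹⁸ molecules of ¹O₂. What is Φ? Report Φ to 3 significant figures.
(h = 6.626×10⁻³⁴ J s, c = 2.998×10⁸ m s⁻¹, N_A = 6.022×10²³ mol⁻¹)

Φ = 0.545

Product: 8.87×10¹⁸ / 6.022×10²³ = 1.473×10⁻⁵ mol.
Photon energy at 448 nm: hc/λ = (6.626×10⁻³⁴)(2.998×10⁸)/(448×10⁻⁹) = 4.434×10⁻¹⁹ J.
Energy delivered: (2580 mW m⁻²)(17.7×10⁻⁴ m²)(1580 s) = 7.215 J.
Photons incident: 7.215 / 4.434×10⁻¹⁹ = 1.627×10¹⁹, i.e. 1.627×10¹⁹/6.022×10²³ = 2.702×10⁻⁵ mol.
Φ = 1.473×10⁻⁵ mol / 2.702×10⁻⁵ mol photons = 0.545.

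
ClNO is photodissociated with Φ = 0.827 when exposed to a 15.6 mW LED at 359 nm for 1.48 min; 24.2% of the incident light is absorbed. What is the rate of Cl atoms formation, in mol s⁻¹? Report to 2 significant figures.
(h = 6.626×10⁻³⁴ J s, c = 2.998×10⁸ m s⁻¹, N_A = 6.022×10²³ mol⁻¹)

9.4×10⁻⁹ mol s⁻¹

Photon energy at 359 nm: hc/λ = (6.626×10⁻³⁴)(2.998×10⁸)/(359×10⁻⁹) = 5.533×10⁻¹⁹ J.
Energy delivered: (15.6 mW)(88.8 s) = 1.385 J.
Photons incident: 1.385 / 5.533×10⁻¹⁹ = 2.503×10¹⁸, i.e. 2.503×10¹⁸/6.022×10²³ = 4.156×10⁻⁶ mol.
Photons absorbed: 0.242 × 4.156×10⁻⁶ = 1.006×10⁻⁶ mol.
Product formed: 0.827 × 1.006×10⁻⁶ = 8.320×10⁻⁷ mol.
Rate: 8.320×10⁻⁷ / 88.8 s = 9.4×10⁻⁹ mol s⁻¹.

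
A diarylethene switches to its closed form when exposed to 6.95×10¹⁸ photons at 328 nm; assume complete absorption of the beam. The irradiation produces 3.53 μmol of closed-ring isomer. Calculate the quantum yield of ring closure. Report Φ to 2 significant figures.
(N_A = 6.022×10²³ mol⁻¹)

Product: 3.53 μmol = 3.53×10⁻⁶ mol.
Moles of photons: 6.95×10¹⁸ / 6.022×10²³ = 1.154×10⁻⁵ mol.
Φ = 3.53×10⁻⁶ mol / 1.154×10⁻⁵ mol photons = 0.31.

Φ = 0.31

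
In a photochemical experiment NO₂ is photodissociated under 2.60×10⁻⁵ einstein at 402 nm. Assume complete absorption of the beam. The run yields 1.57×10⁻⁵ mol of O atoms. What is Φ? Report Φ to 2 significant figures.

Φ = 1.57×10⁻⁵ mol / 2.60×10⁻⁵ mol photons = 0.60.

Φ = 0.60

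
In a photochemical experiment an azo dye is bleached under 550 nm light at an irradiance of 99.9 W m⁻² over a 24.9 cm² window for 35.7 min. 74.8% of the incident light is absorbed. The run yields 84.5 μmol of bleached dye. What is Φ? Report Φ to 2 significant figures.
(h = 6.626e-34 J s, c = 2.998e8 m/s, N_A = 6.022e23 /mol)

Φ = 0.046

Product: 84.5 μmol = 8.45e-5 mol.
Photon energy at 550 nm: hc/λ = (6.626e-34)(2.998e8)/(550e-9) = 3.612e-19 J.
Energy delivered: (99.9 W m⁻²)(24.9e-4 m²)(2142 s) = 532.8 J.
Photons incident: 532.8 / 3.612e-19 = 1.475e21, i.e. 1.475e21/6.022e23 = 0.002449 mol.
Photons absorbed: 0.748 × 0.002449 = 0.001832 mol.
Φ = 8.45e-5 mol / 0.001832 mol photons = 0.046.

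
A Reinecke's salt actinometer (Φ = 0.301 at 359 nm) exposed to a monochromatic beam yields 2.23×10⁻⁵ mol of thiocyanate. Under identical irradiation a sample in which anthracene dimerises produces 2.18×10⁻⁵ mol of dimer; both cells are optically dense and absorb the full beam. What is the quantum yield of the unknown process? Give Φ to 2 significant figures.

Φ = 0.29

Photons absorbed by the actinometer: 2.23×10⁻⁵ / 0.301 = 7.409×10⁻⁵ mol.
Φ(unknown) = 2.18×10⁻⁵ / 7.409×10⁻⁵ = 0.29.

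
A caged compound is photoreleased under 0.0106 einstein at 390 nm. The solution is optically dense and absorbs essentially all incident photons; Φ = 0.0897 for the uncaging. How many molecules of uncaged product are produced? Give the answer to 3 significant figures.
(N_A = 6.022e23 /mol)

Product: Φ × n_abs = 0.0897 × 0.0106 = 9.508e-4 mol.
As a count: 9.508e-4 × 6.022e23 = 5.73e20.

5.73e20 molecules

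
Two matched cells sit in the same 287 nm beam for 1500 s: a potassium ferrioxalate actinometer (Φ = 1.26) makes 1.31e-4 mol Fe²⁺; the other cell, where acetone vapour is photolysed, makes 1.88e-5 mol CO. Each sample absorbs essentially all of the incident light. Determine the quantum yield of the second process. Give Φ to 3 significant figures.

Φ = 0.181

Photons absorbed by the actinometer: 1.31e-4 / 1.26 = 1.040e-4 mol.
Φ(unknown) = 1.88e-5 / 1.040e-4 = 0.181.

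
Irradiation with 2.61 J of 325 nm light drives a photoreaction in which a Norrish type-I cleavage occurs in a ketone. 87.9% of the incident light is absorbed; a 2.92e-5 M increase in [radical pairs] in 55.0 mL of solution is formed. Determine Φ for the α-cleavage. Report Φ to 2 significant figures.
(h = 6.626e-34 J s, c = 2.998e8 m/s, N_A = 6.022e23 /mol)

Φ = 0.26

Product: (2.92e-5 M)(0.055 L) = 1.606e-6 mol.
Photon energy at 325 nm: hc/λ = (6.626e-34)(2.998e8)/(325e-9) = 6.112e-19 J.
Photons incident: 2.61 / 6.112e-19 = 4.270e18, i.e. 4.270e18/6.022e23 = 7.091e-6 mol.
Photons absorbed: 0.879 × 7.091e-6 = 6.233e-6 mol.
Φ = 1.606e-6 mol / 6.233e-6 mol photons = 0.26.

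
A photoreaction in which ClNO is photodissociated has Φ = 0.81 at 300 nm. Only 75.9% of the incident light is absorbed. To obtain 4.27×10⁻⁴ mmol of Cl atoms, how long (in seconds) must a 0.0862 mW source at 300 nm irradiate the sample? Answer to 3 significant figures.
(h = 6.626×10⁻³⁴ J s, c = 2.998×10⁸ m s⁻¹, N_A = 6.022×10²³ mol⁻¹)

t ≈ 3210 s

Product: 4.27×10⁻⁴ mmol = 4.27×10⁻⁷ mol.
Photons that must be absorbed: 4.27×10⁻⁷ / 0.81 = 5.272×10⁻⁷ mol.
Incident photons needed: 5.272×10⁻⁷ / 0.759 = 6.946×10⁻⁷ mol.
Photon energy: hc/λ = 6.622×10⁻¹⁹ J; per mole, 3.988×10⁵ J mol⁻¹.
Energy required: 6.946×10⁻⁷ × 3.988×10⁵ = 0.2770 J.
Time: 0.2770 J / 8.62e-05 W = 3210 s.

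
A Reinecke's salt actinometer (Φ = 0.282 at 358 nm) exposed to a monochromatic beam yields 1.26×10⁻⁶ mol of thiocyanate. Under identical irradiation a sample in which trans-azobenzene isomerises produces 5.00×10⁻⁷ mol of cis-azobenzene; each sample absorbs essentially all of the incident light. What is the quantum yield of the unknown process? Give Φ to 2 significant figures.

Φ = 0.11

Photons absorbed by the actinometer: 1.26×10⁻⁶ / 0.282 = 4.468×10⁻⁶ mol.
Φ(unknown) = 5.00×10⁻⁷ / 4.468×10⁻⁶ = 0.11.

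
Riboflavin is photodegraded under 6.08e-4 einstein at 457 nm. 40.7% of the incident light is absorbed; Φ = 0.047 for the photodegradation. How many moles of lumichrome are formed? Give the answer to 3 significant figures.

Photons absorbed: 0.407 × 6.08e-4 = 2.475e-4 mol.
Product: Φ × n_abs = 0.047 × 2.475e-4 = 1.163e-5 mol.

1.16e-5 mol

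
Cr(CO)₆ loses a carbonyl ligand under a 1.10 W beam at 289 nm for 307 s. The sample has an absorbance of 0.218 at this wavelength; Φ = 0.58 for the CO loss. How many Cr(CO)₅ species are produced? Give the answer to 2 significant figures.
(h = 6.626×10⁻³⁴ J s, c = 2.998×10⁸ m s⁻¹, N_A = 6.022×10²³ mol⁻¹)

1.1×10²⁰ species

Photon energy at 289 nm: hc/λ = (6.626×10⁻³⁴)(2.998×10⁸)/(289×10⁻⁹) = 6.874×10⁻¹⁹ J.
Energy delivered: (1.10 W)(307 s) = 337.7 J.
Photons incident: 337.7 / 6.874×10⁻¹⁹ = 4.913×10²⁰, i.e. 4.913×10²⁰/6.022×10²³ = 8.158×10⁻⁴ mol.
Fraction absorbed: 1 − 10^(−0.218) = 0.3947.
Photons absorbed: 0.3947 × 8.158×10⁻⁴ = 3.220×10⁻⁴ mol.
Product: Φ × n_abs = 0.58 × 3.220×10⁻⁴ = 1.868×10⁻⁴ mol.
As a count: 1.868×10⁻⁴ × 6.022×10²³ = 1.1×10²⁰.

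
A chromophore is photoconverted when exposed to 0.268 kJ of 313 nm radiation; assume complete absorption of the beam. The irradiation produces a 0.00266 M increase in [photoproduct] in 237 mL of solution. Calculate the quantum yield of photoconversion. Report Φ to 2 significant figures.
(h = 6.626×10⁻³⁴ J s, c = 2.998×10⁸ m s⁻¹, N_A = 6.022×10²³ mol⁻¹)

Product: (0.00266 M)(0.237 L) = 6.304×10⁻⁴ mol.
Photon energy at 313 nm: hc/λ = (6.626×10⁻³⁴)(2.998×10⁸)/(313×10⁻⁹) = 6.347×10⁻¹⁹ J.
Incident energy: 0.268 kJ = 268 J.
Photons incident: 268 / 6.347×10⁻¹⁹ = 4.222×10²⁰, i.e. 4.222×10²⁰/6.022×10²³ = 7.011×10⁻⁴ mol.
Φ = 6.304×10⁻⁴ mol / 7.011×10⁻⁴ mol photons = 0.90.

Φ = 0.90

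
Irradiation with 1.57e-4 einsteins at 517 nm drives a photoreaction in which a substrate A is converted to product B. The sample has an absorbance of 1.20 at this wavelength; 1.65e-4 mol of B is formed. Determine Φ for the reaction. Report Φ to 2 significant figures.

Φ = 1.1

Fraction absorbed: 1 − 10^(−1.20) = 0.9369.
Photons absorbed: 0.9369 × 1.57e-4 = 1.471e-4 mol.
Φ = 1.65e-4 mol / 1.471e-4 mol photons = 1.1.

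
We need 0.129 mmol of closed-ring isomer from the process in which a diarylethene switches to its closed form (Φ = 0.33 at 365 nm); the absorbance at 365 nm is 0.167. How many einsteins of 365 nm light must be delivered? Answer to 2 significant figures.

0.0012 einstein

Product: 0.129 mmol = 1.29×10⁻⁴ mol.
Photons that must be absorbed: 1.29×10⁻⁴ / 0.33 = 3.909×10⁻⁴ mol.
Fraction absorbed: 1 − 10^(−0.167) = 0.3192.
Incident photons needed: 3.909×10⁻⁴ / 0.3192 = 0.001225 mol.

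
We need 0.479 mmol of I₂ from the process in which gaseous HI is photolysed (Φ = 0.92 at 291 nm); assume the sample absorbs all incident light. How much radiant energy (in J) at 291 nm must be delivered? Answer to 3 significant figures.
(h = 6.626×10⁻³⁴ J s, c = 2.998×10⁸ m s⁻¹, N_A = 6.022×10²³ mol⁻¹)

Product: 0.479 mmol = 4.79×10⁻⁴ mol.
Photons that must be absorbed: 4.79×10⁻⁴ / 0.92 = 5.207×10⁻⁴ mol.
Photon energy: hc/λ = 6.826×10⁻¹⁹ J; per mole, 4.111×10⁵ J mol⁻¹.
Energy required: 5.207×10⁻⁴ × 4.111×10⁵ = 214 J.

214 J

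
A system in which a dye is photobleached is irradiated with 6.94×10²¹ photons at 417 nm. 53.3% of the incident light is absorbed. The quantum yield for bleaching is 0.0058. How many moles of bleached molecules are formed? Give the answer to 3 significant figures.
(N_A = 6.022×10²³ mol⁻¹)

Moles of photons: 6.94×10²¹ / 6.022×10²³ = 0.01152 mol.
Photons absorbed: 0.533 × 0.01152 = 0.006140 mol.
Product: Φ × n_abs = 0.0058 × 0.006140 = 3.561×10⁻⁵ mol.

3.56×10⁻⁵ mol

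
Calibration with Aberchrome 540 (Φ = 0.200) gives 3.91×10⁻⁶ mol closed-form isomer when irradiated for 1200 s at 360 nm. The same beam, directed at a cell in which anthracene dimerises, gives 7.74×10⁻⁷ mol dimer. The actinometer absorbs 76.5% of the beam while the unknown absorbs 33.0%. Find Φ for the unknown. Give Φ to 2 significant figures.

Photons absorbed by the actinometer: 3.91×10⁻⁶ / 0.200 = 1.955×10⁻⁵ mol.
Incident flux: 1.955×10⁻⁵ / 0.765 = 2.556×10⁻⁵ einstein.
Absorbed by unknown: 0.330 × 2.556×10⁻⁵ = 8.435×10⁻⁶ mol.
Φ(unknown) = 7.74×10⁻⁷ / 8.435×10⁻⁶ = 0.092.

Φ = 0.092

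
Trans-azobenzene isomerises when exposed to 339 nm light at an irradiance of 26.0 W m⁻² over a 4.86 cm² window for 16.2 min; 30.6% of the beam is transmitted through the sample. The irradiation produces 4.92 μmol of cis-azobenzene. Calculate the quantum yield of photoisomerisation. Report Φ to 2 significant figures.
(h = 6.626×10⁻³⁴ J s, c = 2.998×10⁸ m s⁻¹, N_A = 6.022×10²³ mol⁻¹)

Φ = 0.20

Product: 4.92 μmol = 4.92×10⁻⁶ mol.
Photon energy at 339 nm: hc/λ = (6.626×10⁻³⁴)(2.998×10⁸)/(339×10⁻⁹) = 5.860×10⁻¹⁹ J.
Energy delivered: (26.0 W m⁻²)(4.86×10⁻⁴ m²)(972 s) = 12.28 J.
Photons incident: 12.28 / 5.860×10⁻¹⁹ = 2.096×10¹⁹, i.e. 2.096×10¹⁹/6.022×10²³ = 3.481×10⁻⁵ mol.
Fraction absorbed: 1 − 30.6/100 = 0.6940.
Photons absorbed: 0.6940 × 3.481×10⁻⁵ = 2.416×10⁻⁵ mol.
Φ = 4.92×10⁻⁶ mol / 2.416×10⁻⁵ mol photons = 0.20.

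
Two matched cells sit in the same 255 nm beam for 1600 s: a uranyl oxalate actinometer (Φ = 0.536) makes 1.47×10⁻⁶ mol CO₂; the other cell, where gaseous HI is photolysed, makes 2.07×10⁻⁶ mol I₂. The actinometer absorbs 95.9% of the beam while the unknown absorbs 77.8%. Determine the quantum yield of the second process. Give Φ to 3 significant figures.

Photons absorbed by the actinometer: 1.47×10⁻⁶ / 0.536 = 2.743×10⁻⁶ mol.
Incident flux: 2.743×10⁻⁶ / 0.959 = 2.860×10⁻⁶ einstein.
Absorbed by unknown: 0.778 × 2.860×10⁻⁶ = 2.225×10⁻⁶ mol.
Φ(unknown) = 2.07×10⁻⁶ / 2.225×10⁻⁶ = 0.930.

Φ = 0.930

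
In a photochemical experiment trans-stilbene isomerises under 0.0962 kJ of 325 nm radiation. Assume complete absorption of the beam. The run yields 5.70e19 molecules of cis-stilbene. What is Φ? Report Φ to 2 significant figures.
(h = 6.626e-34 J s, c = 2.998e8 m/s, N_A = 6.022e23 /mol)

Product: 5.70e19 / 6.022e23 = 9.465e-5 mol.
Photon energy at 325 nm: hc/λ = (6.626e-34)(2.998e8)/(325e-9) = 6.112e-19 J.
Incident energy: 0.0962 kJ = 96.2 J.
Photons incident: 96.2 / 6.112e-19 = 1.574e20, i.e. 1.574e20/6.022e23 = 2.614e-4 mol.
Φ = 9.465e-5 mol / 2.614e-4 mol photons = 0.36.

Φ = 0.36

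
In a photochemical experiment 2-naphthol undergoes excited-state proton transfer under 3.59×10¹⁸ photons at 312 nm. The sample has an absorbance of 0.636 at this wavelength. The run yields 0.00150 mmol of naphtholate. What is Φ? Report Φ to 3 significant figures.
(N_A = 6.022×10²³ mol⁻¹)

Product: 0.00150 mmol = 1.50×10⁻⁶ mol.
Moles of photons: 3.59×10¹⁸ / 6.022×10²³ = 5.961×10⁻⁶ mol.
Fraction absorbed: 1 − 10^(−0.636) = 0.7688.
Photons absorbed: 0.7688 × 5.961×10⁻⁶ = 4.583×10⁻⁶ mol.
Φ = 1.50×10⁻⁶ mol / 4.583×10⁻⁶ mol photons = 0.327.

Φ = 0.327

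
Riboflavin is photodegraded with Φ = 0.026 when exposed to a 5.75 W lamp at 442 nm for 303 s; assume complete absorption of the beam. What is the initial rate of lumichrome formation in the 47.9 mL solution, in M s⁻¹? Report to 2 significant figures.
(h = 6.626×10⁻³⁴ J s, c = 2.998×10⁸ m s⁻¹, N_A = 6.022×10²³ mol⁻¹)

Photon energy at 442 nm: hc/λ = (6.626×10⁻³⁴)(2.998×10⁸)/(442×10⁻⁹) = 4.494×10⁻¹⁹ J.
Energy delivered: (5.75 W)(303 s) = 1742 J.
Photons incident: 1742 / 4.494×10⁻¹⁹ = 3.876×10²¹, i.e. 3.876×10²¹/6.022×10²³ = 0.006436 mol.
Product formed: 0.026 × 0.006436 = 1.673×10⁻⁴ mol.
Rate: 1.673×10⁻⁴ mol / (303 s × 0.0479 L) = 1.2×10⁻⁵ M s⁻¹.

1.2×10⁻⁵ M s⁻¹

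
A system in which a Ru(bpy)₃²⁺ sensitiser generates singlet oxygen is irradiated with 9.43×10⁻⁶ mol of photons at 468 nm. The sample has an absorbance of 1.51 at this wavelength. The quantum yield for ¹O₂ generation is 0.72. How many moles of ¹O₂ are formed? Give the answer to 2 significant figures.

6.6×10⁻⁶ mol

Fraction absorbed: 1 − 10^(−1.51) = 0.9691.
Photons absorbed: 0.9691 × 9.43×10⁻⁶ = 9.139×10⁻⁶ mol.
Product: Φ × n_abs = 0.72 × 9.139×10⁻⁶ = 6.580×10⁻⁶ mol.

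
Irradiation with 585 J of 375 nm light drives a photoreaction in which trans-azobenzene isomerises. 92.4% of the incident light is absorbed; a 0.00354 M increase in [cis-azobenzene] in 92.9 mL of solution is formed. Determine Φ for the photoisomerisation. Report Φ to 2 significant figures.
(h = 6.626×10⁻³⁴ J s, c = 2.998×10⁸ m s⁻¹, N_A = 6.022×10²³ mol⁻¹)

Φ = 0.19

Product: (0.00354 M)(0.0929 L) = 3.289×10⁻⁴ mol.
Photon energy at 375 nm: hc/λ = (6.626×10⁻³⁴)(2.998×10⁸)/(375×10⁻⁹) = 5.297×10⁻¹⁹ J.
Photons incident: 585 / 5.297×10⁻¹⁹ = 1.104×10²¹, i.e. 1.104×10²¹/6.022×10²³ = 0.001833 mol.
Photons absorbed: 0.924 × 0.001833 = 0.001694 mol.
Φ = 3.289×10⁻⁴ mol / 0.001694 mol photons = 0.19.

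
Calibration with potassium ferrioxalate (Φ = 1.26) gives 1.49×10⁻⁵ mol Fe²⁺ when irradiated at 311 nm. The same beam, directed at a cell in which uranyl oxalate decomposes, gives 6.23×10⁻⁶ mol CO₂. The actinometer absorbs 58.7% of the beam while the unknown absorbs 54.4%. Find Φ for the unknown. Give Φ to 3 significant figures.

Φ = 0.568

Photons absorbed by the actinometer: 1.49×10⁻⁵ / 1.26 = 1.183×10⁻⁵ mol.
Incident flux: 1.183×10⁻⁵ / 0.587 = 2.015×10⁻⁵ einstein.
Absorbed by unknown: 0.544 × 2.015×10⁻⁵ = 1.096×10⁻⁵ mol.
Φ(unknown) = 6.23×10⁻⁶ / 1.096×10⁻⁵ = 0.568.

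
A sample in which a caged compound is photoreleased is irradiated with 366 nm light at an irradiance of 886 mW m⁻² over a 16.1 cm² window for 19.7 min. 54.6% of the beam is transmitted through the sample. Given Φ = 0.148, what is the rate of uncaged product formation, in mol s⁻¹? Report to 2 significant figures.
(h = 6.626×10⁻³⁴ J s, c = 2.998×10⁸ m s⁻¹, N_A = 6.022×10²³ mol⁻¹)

2.9×10⁻¹⁰ mol s⁻¹

Photon energy at 366 nm: hc/λ = (6.626×10⁻³⁴)(2.998×10⁸)/(366×10⁻⁹) = 5.428×10⁻¹⁹ J.
Energy delivered: (886 mW m⁻²)(16.1×10⁻⁴ m²)(1182 s) = 1.686 J.
Photons incident: 1.686 / 5.428×10⁻¹⁹ = 3.106×10¹⁸, i.e. 3.106×10¹⁸/6.022×10²³ = 5.158×10⁻⁶ mol.
Fraction absorbed: 1 − 54.6/100 = 0.4540.
Photons absorbed: 0.4540 × 5.158×10⁻⁶ = 2.342×10⁻⁶ mol.
Product formed: 0.148 × 2.342×10⁻⁶ = 3.466×10⁻⁷ mol.
Rate: 3.466×10⁻⁷ / 1182 s = 2.9×10⁻¹⁰ mol s⁻¹.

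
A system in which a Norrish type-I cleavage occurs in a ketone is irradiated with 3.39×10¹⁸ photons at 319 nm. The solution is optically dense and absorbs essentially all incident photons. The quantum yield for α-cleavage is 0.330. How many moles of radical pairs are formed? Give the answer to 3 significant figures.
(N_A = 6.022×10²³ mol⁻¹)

1.86×10⁻⁶ mol

Moles of photons: 3.39×10¹⁸ / 6.022×10²³ = 5.629×10⁻⁶ mol.
Product: Φ × n_abs = 0.330 × 5.629×10⁻⁶ = 1.858×10⁻⁶ mol.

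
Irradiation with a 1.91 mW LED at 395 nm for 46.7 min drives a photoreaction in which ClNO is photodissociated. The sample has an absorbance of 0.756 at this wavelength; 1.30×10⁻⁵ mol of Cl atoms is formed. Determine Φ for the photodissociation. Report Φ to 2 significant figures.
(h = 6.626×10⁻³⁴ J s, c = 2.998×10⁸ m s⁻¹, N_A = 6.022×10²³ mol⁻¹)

Photon energy at 395 nm: hc/λ = (6.626×10⁻³⁴)(2.998×10⁸)/(395×10⁻⁹) = 5.029×10⁻¹⁹ J.
Energy delivered: (1.91 mW)(2802 s) = 5.352 J.
Photons incident: 5.352 / 5.029×10⁻¹⁹ = 1.064×10¹⁹, i.e. 1.064×10¹⁹/6.022×10²³ = 1.767×10⁻⁵ mol.
Fraction absorbed: 1 − 10^(−0.756) = 0.8246.
Photons absorbed: 0.8246 × 1.767×10⁻⁵ = 1.457×10⁻⁵ mol.
Φ = 1.30×10⁻⁵ mol / 1.457×10⁻⁵ mol photons = 0.89.

Φ = 0.89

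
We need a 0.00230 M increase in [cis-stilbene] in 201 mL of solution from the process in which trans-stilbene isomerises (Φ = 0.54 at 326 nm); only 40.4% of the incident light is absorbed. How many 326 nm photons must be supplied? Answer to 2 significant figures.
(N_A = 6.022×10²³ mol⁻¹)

1.3×10²¹ photons

Product: (0.00230 M)(0.201 L) = 4.623×10⁻⁴ mol.
Photons that must be absorbed: 4.623×10⁻⁴ / 0.54 = 8.561×10⁻⁴ mol.
Incident photons needed: 8.561×10⁻⁴ / 0.404 = 0.002119 mol.
Photon count: 0.002119 × 6.022×10²³ = 1.3×10²¹.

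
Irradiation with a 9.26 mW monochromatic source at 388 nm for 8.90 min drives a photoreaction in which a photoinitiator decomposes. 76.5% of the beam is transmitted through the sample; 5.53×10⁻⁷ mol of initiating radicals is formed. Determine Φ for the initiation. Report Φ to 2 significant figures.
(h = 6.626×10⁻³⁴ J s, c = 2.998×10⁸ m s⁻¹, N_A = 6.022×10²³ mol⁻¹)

Photon energy at 388 nm: hc/λ = (6.626×10⁻³⁴)(2.998×10⁸)/(388×10⁻⁹) = 5.120×10⁻¹⁹ J.
Energy delivered: (9.26 mW)(534 s) = 4.945 J.
Photons incident: 4.945 / 5.120×10⁻¹⁹ = 9.658×10¹⁸, i.e. 9.658×10¹⁸/6.022×10²³ = 1.604×10⁻⁵ mol.
Fraction absorbed: 1 − 76.5/100 = 0.2350.
Photons absorbed: 0.2350 × 1.604×10⁻⁵ = 3.769×10⁻⁶ mol.
Φ = 5.53×10⁻⁷ mol / 3.769×10⁻⁶ mol photons = 0.15.

Φ = 0.15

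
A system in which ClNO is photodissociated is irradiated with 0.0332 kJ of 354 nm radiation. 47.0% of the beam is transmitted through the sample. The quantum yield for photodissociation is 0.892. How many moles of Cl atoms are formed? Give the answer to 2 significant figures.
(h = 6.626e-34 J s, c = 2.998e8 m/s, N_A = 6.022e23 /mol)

4.6e-5 mol

Photon energy at 354 nm: hc/λ = (6.626e-34)(2.998e8)/(354e-9) = 5.612e-19 J.
Incident energy: 0.0332 kJ = 33.2 J.
Photons incident: 33.2 / 5.612e-19 = 5.916e19, i.e. 5.916e19/6.022e23 = 9.824e-5 mol.
Fraction absorbed: 1 − 47.0/100 = 0.5300.
Photons absorbed: 0.5300 × 9.824e-5 = 5.207e-5 mol.
Product: Φ × n_abs = 0.892 × 5.207e-5 = 4.645e-5 mol.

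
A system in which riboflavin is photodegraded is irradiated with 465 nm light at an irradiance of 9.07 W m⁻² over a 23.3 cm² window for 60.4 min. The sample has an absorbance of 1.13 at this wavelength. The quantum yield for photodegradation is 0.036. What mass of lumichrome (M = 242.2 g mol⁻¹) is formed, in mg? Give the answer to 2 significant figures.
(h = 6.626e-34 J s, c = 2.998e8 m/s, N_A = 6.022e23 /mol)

2.4 mg

Photon energy at 465 nm: hc/λ = (6.626e-34)(2.998e8)/(465e-9) = 4.272e-19 J.
Energy delivered: (9.07 W m⁻²)(23.3e-4 m²)(3624 s) = 76.59 J.
Photons incident: 76.59 / 4.272e-19 = 1.793e20, i.e. 1.793e20/6.022e23 = 2.977e-4 mol.
Fraction absorbed: 1 − 10^(−1.13) = 0.9259.
Photons absorbed: 0.9259 × 2.977e-4 = 2.756e-4 mol.
Product: Φ × n_abs = 0.036 × 2.756e-4 = 9.922e-6 mol.
Mass: 9.922e-6 × 242.2 = 0.002403 g = 2.4 mg.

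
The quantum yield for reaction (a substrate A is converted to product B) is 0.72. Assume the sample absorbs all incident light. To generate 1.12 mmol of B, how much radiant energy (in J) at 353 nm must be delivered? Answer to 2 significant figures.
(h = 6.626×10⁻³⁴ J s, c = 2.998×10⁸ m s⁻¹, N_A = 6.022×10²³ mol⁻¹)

530 J

Product: 1.12 mmol = 0.00112 mol.
Photons that must be absorbed: 0.00112 / 0.72 = 0.001556 mol.
Photon energy: hc/λ = 5.627×10⁻¹⁹ J; per mole, 3.389×10⁵ J mol⁻¹.
Energy required: 0.001556 × 3.389×10⁵ = 530 J.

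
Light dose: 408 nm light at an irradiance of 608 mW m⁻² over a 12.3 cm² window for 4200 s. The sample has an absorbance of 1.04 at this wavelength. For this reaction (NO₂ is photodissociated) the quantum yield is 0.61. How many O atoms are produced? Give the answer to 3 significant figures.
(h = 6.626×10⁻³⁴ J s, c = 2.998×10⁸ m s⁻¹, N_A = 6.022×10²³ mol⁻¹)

Photon energy at 408 nm: hc/λ = (6.626×10⁻³⁴)(2.998×10⁸)/(408×10⁻⁹) = 4.869×10⁻¹⁹ J.
Energy delivered: (608 mW m⁻²)(12.3×10⁻⁴ m²)(4200 s) = 3.141 J.
Photons incident: 3.141 / 4.869×10⁻¹⁹ = 6.451×10¹⁸, i.e. 6.451×10¹⁸/6.022×10²³ = 1.071×10⁻⁵ mol.
Fraction absorbed: 1 − 10^(−1.04) = 0.9088.
Photons absorbed: 0.9088 × 1.071×10⁻⁵ = 9.733×10⁻⁶ mol.
Product: Φ × n_abs = 0.61 × 9.733×10⁻⁶ = 5.937×10⁻⁶ mol.
As a count: 5.937×10⁻⁶ × 6.022×10²³ = 3.58×10¹⁸.

3.58×10¹⁸ atoms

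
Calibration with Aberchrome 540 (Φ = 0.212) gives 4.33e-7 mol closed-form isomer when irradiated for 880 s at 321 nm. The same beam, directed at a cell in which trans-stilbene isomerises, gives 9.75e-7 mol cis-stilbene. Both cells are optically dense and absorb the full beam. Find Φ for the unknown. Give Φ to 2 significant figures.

Φ = 0.48

Photons absorbed by the actinometer: 4.33e-7 / 0.212 = 2.042e-6 mol.
Φ(unknown) = 9.75e-7 / 2.042e-6 = 0.48.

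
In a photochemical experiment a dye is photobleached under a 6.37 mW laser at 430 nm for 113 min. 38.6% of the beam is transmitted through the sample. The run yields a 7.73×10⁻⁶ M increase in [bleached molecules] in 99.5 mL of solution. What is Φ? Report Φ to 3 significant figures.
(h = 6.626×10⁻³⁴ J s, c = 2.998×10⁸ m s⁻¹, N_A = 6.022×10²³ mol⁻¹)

Product: (7.73×10⁻⁶ M)(0.0995 L) = 7.691×10⁻⁷ mol.
Photon energy at 430 nm: hc/λ = (6.626×10⁻³⁴)(2.998×10⁸)/(430×10⁻⁹) = 4.620×10⁻¹⁹ J.
Energy delivered: (6.37 mW)(6780 s) = 43.19 J.
Photons incident: 43.19 / 4.620×10⁻¹⁹ = 9.348×10¹⁹, i.e. 9.348×10¹⁹/6.022×10²³ = 1.552×10⁻⁴ mol.
Fraction absorbed: 1 − 38.6/100 = 0.6140.
Photons absorbed: 0.6140 × 1.552×10⁻⁴ = 9.529×10⁻⁵ mol.
Φ = 7.691×10⁻⁷ mol / 9.529×10⁻⁵ mol photons = 0.00807.

Φ = 0.00807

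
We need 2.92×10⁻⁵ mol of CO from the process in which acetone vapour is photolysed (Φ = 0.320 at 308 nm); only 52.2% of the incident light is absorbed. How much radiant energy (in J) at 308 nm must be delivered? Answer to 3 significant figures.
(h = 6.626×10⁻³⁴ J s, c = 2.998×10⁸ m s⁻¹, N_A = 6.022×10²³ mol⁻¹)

67.9 J

Photons that must be absorbed: 2.92×10⁻⁵ / 0.320 = 9.125×10⁻⁵ mol.
Incident photons needed: 9.125×10⁻⁵ / 0.522 = 1.748×10⁻⁴ mol.
Photon energy: hc/λ = 6.450×10⁻¹⁹ J; per mole, 3.884×10⁵ J mol⁻¹.
Energy required: 1.748×10⁻⁴ × 3.884×10⁵ = 67.9 J.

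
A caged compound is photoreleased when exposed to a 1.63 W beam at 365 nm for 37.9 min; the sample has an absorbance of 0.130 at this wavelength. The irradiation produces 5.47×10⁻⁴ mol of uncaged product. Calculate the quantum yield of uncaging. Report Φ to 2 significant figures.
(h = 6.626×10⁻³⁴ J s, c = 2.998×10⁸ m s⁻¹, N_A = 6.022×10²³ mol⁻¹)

Photon energy at 365 nm: hc/λ = (6.626×10⁻³⁴)(2.998×10⁸)/(365×10⁻⁹) = 5.442×10⁻¹⁹ J.
Energy delivered: (1.63 W)(2274 s) = 3707 J.
Photons incident: 3707 / 5.442×10⁻¹⁹ = 6.812×10²¹, i.e. 6.812×10²¹/6.022×10²³ = 0.01131 mol.
Fraction absorbed: 1 − 10^(−0.130) = 0.2587.
Photons absorbed: 0.2587 × 0.01131 = 0.002926 mol.
Φ = 5.47×10⁻⁴ mol / 0.002926 mol photons = 0.19.

Φ = 0.19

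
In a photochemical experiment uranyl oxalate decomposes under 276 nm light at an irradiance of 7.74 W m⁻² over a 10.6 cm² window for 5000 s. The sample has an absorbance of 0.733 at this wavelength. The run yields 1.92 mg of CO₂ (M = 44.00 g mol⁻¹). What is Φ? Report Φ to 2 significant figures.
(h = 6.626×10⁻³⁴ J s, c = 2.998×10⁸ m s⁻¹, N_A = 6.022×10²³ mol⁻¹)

Product: 1.92 mg / 44.00 g mol⁻¹ = 4.364×10⁻⁵ mol.
Photon energy at 276 nm: hc/λ = (6.626×10⁻³⁴)(2.998×10⁸)/(276×10⁻⁹) = 7.197×10⁻¹⁹ J.
Energy delivered: (7.74 W m⁻²)(10.6×10⁻⁴ m²)(5000 s) = 41.02 J.
Photons incident: 41.02 / 7.197×10⁻¹⁹ = 5.700×10¹⁹, i.e. 5.700×10¹⁹/6.022×10²³ = 9.465×10⁻⁵ mol.
Fraction absorbed: 1 − 10^(−0.733) = 0.8151.
Photons absorbed: 0.8151 × 9.465×10⁻⁵ = 7.715×10⁻⁵ mol.
Φ = 4.364×10⁻⁵ mol / 7.715×10⁻⁵ mol photons = 0.57.

Φ = 0.57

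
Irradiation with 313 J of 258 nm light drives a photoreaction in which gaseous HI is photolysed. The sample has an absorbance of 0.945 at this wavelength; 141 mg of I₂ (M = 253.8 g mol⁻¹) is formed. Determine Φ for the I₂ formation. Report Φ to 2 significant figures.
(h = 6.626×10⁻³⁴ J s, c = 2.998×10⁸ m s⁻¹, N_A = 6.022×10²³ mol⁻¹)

Product: 141 mg / 253.8 g mol⁻¹ = 5.556×10⁻⁴ mol.
Photon energy at 258 nm: hc/λ = (6.626×10⁻³⁴)(2.998×10⁸)/(258×10⁻⁹) = 7.700×10⁻¹⁹ J.
Photons incident: 313 / 7.700×10⁻¹⁹ = 4.065×10²⁰, i.e. 4.065×10²⁰/6.022×10²³ = 6.750×10⁻⁴ mol.
Fraction absorbed: 1 − 10^(−0.945) = 0.8865.
Photons absorbed: 0.8865 × 6.750×10⁻⁴ = 5.984×10⁻⁴ mol.
Φ = 5.556×10⁻⁴ mol / 5.984×10⁻⁴ mol photons = 0.93.

Φ = 0.93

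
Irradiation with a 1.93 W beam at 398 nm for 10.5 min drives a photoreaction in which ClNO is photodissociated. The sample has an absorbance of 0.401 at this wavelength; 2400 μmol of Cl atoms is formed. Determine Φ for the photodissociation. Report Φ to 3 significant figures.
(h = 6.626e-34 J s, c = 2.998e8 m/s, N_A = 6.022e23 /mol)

Φ = 0.984

Product: 2400 μmol = 0.00240 mol.
Photon energy at 398 nm: hc/λ = (6.626e-34)(2.998e8)/(398e-9) = 4.991e-19 J.
Energy delivered: (1.93 W)(630 s) = 1216 J.
Photons incident: 1216 / 4.991e-19 = 2.436e21, i.e. 2.436e21/6.022e23 = 0.004045 mol.
Fraction absorbed: 1 − 10^(−0.401) = 0.6028.
Photons absorbed: 0.6028 × 0.004045 = 0.002438 mol.
Φ = 0.00240 mol / 0.002438 mol photons = 0.984.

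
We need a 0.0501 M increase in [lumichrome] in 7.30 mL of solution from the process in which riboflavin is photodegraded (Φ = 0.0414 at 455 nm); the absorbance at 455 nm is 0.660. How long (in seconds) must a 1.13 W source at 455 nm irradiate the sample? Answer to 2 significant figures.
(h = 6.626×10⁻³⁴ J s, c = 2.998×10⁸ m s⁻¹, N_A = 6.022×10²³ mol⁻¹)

t ≈ 2600 s

Product: (0.0501 M)(0.0073 L) = 3.657×10⁻⁴ mol.
Photons that must be absorbed: 3.657×10⁻⁴ / 0.0414 = 0.008833 mol.
Fraction absorbed: 1 − 10^(−0.660) = 0.7812.
Incident photons needed: 0.008833 / 0.7812 = 0.01131 mol.
Photon energy: hc/λ = 4.366×10⁻¹⁹ J; per mole, 2.629×10⁵ J mol⁻¹.
Energy required: 0.01131 × 2.629×10⁵ = 2973 J.
Time: 2973 J / 1.13 W = 2600 s.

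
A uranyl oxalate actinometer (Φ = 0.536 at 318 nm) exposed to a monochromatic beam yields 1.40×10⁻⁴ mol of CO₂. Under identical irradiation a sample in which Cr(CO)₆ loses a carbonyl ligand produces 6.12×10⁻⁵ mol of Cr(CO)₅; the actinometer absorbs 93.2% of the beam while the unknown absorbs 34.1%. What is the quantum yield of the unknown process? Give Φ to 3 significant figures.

Φ = 0.640

Photons absorbed by the actinometer: 1.40×10⁻⁴ / 0.536 = 2.612×10⁻⁴ mol.
Incident flux: 2.612×10⁻⁴ / 0.932 = 2.803×10⁻⁴ einstein.
Absorbed by unknown: 0.341 × 2.803×10⁻⁴ = 9.558×10⁻⁵ mol.
Φ(unknown) = 6.12×10⁻⁵ / 9.558×10⁻⁵ = 0.640.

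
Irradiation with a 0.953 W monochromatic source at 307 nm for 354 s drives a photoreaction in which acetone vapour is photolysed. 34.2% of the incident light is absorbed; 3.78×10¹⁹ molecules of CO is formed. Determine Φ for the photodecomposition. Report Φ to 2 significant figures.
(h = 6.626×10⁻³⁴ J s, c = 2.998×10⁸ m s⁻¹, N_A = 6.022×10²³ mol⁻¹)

Φ = 0.21

Product: 3.78×10¹⁹ / 6.022×10²³ = 6.277×10⁻⁵ mol.
Photon energy at 307 nm: hc/λ = (6.626×10⁻³⁴)(2.998×10⁸)/(307×10⁻⁹) = 6.471×10⁻¹⁹ J.
Energy delivered: (0.953 W)(354 s) = 337.4 J.
Photons incident: 337.4 / 6.471×10⁻¹⁹ = 5.214×10²⁰, i.e. 5.214×10²⁰/6.022×10²³ = 8.658×10⁻⁴ mol.
Photons absorbed: 0.342 × 8.658×10⁻⁴ = 2.961×10⁻⁴ mol.
Φ = 6.277×10⁻⁵ mol / 2.961×10⁻⁴ mol photons = 0.21.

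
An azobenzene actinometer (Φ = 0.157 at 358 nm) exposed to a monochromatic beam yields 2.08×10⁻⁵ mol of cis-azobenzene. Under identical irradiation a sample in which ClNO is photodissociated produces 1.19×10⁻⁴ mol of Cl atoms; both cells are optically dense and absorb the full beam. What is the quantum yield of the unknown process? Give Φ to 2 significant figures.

Photons absorbed by the actinometer: 2.08×10⁻⁵ / 0.157 = 1.325×10⁻⁴ mol.
Φ(unknown) = 1.19×10⁻⁴ / 1.325×10⁻⁴ = 0.90.

Φ = 0.90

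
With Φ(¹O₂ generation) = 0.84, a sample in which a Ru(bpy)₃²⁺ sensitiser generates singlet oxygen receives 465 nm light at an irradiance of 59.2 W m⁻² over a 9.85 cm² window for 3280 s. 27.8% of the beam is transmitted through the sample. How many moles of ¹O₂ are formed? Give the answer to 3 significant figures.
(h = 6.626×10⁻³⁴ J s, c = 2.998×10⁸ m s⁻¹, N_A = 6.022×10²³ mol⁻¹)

4.51×10⁻⁴ mol

Photon energy at 465 nm: hc/λ = (6.626×10⁻³⁴)(2.998×10⁸)/(465×10⁻⁹) = 4.272×10⁻¹⁹ J.
Energy delivered: (59.2 W m⁻²)(9.85×10⁻⁴ m²)(3280 s) = 191.3 J.
Photons incident: 191.3 / 4.272×10⁻¹⁹ = 4.478×10²⁰, i.e. 4.478×10²⁰/6.022×10²³ = 7.436×10⁻⁴ mol.
Fraction absorbed: 1 − 27.8/100 = 0.7220.
Photons absorbed: 0.7220 × 7.436×10⁻⁴ = 5.369×10⁻⁴ mol.
Product: Φ × n_abs = 0.84 × 5.369×10⁻⁴ = 4.510×10⁻⁴ mol.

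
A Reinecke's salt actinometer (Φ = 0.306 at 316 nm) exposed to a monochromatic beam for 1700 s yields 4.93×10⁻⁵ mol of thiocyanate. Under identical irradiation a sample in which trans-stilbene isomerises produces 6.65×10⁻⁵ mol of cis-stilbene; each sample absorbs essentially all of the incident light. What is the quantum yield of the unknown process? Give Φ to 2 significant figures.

Photons absorbed by the actinometer: 4.93×10⁻⁵ / 0.306 = 1.611×10⁻⁴ mol.
Φ(unknown) = 6.65×10⁻⁵ / 1.611×10⁻⁴ = 0.41.

Φ = 0.41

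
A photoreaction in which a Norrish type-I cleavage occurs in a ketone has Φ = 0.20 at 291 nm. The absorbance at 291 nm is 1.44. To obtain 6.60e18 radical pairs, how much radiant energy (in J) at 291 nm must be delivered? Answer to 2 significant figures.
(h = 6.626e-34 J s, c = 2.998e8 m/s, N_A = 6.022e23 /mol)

Product: 6.60e18 / 6.022e23 = 1.096e-5 mol.
Photons that must be absorbed: 1.096e-5 / 0.20 = 5.480e-5 mol.
Fraction absorbed: 1 − 10^(−1.44) = 0.9637.
Incident photons needed: 5.480e-5 / 0.9637 = 5.686e-5 mol.
Photon energy: hc/λ = 6.826e-19 J; per mole, 4.111e5 J mol⁻¹.
Energy required: 5.686e-5 × 4.111e5 = 23 J.

23 J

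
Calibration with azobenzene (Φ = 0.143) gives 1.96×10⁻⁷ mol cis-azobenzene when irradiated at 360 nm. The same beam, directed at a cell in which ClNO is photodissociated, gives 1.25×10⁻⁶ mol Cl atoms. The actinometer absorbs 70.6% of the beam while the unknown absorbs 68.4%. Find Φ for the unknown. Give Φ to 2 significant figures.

Φ = 0.94

Photons absorbed by the actinometer: 1.96×10⁻⁷ / 0.143 = 1.371×10⁻⁶ mol.
Incident flux: 1.371×10⁻⁶ / 0.706 = 1.942×10⁻⁶ einstein.
Absorbed by unknown: 0.684 × 1.942×10⁻⁶ = 1.328×10⁻⁶ mol.
Φ(unknown) = 1.25×10⁻⁶ / 1.328×10⁻⁶ = 0.94.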